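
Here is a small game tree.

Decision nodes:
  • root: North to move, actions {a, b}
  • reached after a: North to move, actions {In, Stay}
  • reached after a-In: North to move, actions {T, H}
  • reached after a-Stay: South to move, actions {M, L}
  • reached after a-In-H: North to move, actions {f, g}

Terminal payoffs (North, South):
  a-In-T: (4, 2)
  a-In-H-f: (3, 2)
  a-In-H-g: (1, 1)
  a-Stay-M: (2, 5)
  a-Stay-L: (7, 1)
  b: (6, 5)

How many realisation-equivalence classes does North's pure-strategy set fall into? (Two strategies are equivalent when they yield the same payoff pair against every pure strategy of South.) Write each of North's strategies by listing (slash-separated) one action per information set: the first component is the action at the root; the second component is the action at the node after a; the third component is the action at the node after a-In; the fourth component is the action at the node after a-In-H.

5

North has 16 pure strategies: a/In/T/f, a/In/T/g, a/In/H/f, a/In/H/g, a/Stay/T/f, a/Stay/T/g, a/Stay/H/f, a/Stay/H/g, b/In/T/f, b/In/T/g, b/In/H/f, b/In/H/g, b/Stay/T/f, b/Stay/T/g, b/Stay/H/f, b/Stay/H/g. Columns: M, L.
{a/In/T/f, a/In/T/g} → row (4,2) (4,2)
{a/In/H/f} → row (3,2) (3,2)
{a/In/H/g} → row (1,1) (1,1)
{a/Stay/T/f, a/Stay/T/g, a/Stay/H/f, a/Stay/H/g} → row (2,5) (7,1)
{b/In/T/f, b/In/T/g, b/In/H/f, b/In/H/g, b/Stay/T/f, b/Stay/T/g, b/Stay/H/f, b/Stay/H/g} → row (6,5) (6,5)
That's 5 distinct rows out of 16 strategies.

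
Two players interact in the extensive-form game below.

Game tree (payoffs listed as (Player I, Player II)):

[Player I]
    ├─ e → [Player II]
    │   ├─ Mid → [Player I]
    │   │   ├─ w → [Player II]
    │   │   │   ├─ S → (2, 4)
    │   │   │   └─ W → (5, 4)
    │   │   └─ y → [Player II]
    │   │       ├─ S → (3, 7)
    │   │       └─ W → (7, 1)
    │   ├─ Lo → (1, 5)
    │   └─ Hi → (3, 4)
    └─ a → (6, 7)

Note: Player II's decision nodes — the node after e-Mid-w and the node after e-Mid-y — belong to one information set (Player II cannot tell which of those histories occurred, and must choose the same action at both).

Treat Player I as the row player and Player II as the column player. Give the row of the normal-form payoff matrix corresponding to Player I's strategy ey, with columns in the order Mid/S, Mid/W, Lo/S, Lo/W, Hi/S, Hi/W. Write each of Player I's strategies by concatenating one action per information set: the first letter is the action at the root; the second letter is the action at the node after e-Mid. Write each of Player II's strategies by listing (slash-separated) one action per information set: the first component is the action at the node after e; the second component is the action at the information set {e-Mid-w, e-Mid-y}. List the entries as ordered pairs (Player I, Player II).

vs Mid/S: Player I plays e → Player II plays Mid at [e] → Player I plays y at [e-Mid] → Player II plays S at [e-Mid-y] → (3, 7)
vs Mid/W: Player I plays e → Player II plays Mid at [e] → Player I plays y at [e-Mid] → Player II plays W at [e-Mid-y] → (7, 1)
vs Lo/S: Player I plays e → Player II plays Lo at [e] → (1, 5)
vs Lo/W: Player I plays e → Player II plays Lo at [e] → (1, 5)
vs Hi/S: Player I plays e → Player II plays Hi at [e] → (3, 4)
vs Hi/W: Player I plays e → Player II plays Hi at [e] → (3, 4)

(3,7) (7,1) (1,5) (1,5) (3,4) (3,4)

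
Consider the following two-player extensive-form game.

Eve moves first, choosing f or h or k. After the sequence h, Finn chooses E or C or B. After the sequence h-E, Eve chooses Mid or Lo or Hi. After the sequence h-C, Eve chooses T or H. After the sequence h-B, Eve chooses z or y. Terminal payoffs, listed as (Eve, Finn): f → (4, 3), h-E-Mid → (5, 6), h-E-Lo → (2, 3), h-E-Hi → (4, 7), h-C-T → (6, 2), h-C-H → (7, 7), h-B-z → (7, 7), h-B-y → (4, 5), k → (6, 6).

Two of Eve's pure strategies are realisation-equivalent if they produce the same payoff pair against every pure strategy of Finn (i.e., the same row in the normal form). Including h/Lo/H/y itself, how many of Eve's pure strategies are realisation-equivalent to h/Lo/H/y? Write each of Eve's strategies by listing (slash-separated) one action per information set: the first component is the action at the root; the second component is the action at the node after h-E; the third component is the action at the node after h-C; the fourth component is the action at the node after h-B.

1

Row for h/Lo/H/y (columns E, C, B): (2,3) (7,7) (4,5).
Every one of Eve's information sets is on the play path for some reply by Finn when Eve follows h/Lo/H/y.
Changing the action at any of them therefore changes at least one column, so only h/Lo/H/y itself gives this row.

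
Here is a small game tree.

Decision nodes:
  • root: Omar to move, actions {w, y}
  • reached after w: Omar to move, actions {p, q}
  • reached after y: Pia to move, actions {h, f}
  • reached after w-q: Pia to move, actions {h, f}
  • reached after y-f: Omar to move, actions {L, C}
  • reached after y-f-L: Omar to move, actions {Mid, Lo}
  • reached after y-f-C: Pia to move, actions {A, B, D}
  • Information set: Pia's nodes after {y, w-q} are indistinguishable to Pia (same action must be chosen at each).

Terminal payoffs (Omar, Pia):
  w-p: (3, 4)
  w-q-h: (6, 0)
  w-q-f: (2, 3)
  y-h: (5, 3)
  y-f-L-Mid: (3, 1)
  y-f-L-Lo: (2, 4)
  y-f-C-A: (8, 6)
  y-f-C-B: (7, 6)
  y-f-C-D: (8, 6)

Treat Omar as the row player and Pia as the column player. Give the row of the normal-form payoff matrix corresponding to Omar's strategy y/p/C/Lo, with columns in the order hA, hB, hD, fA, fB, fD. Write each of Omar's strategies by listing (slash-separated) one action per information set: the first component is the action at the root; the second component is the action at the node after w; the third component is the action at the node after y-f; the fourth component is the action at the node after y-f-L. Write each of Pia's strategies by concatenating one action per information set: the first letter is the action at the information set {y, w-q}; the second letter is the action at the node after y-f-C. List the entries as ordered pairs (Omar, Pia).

vs hA: Omar plays y → Pia plays h at [y] → (5, 3)
vs hB: Omar plays y → Pia plays h at [y] → (5, 3)
vs hD: Omar plays y → Pia plays h at [y] → (5, 3)
vs fA: Omar plays y → Pia plays f at [y] → Omar plays C at [y-f] → Pia plays A at [y-f-C] → (8, 6)
vs fB: Omar plays y → Pia plays f at [y] → Omar plays C at [y-f] → Pia plays B at [y-f-C] → (7, 6)
vs fD: Omar plays y → Pia plays f at [y] → Omar plays C at [y-f] → Pia plays D at [y-f-C] → (8, 6)

(5,3) (5,3) (5,3) (8,6) (7,6) (8,6)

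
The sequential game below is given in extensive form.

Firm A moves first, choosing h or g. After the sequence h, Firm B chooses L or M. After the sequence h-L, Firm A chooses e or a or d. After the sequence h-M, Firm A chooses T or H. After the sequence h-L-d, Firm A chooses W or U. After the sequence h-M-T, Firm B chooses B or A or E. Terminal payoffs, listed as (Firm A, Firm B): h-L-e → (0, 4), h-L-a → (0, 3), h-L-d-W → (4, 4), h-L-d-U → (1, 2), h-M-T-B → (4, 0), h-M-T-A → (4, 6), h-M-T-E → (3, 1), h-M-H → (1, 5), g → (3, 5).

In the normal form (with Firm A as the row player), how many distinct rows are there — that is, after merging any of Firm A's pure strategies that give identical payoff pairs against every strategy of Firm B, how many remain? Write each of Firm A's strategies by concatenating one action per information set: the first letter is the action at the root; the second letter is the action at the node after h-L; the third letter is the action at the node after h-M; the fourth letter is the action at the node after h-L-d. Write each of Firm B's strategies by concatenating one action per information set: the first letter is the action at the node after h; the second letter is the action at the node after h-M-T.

Firm A has 24 pure strategies: heTW, heTU, heHW, heHU, haTW, haTU, haHW, haHU, hdTW, hdTU, hdHW, hdHU, geTW, geTU, geHW, geHU, gaTW, gaTU, gaHW, gaHU, gdTW, gdTU, gdHW, gdHU. Columns: LB, LA, LE, MB, MA, ME.
{heTW, heTU} → row (0,4) (0,4) (0,4) (4,0) (4,6) (3,1)
{heHW, heHU} → row (0,4) (0,4) (0,4) (1,5) (1,5) (1,5)
{haTW, haTU} → row (0,3) (0,3) (0,3) (4,0) (4,6) (3,1)
{haHW, haHU} → row (0,3) (0,3) (0,3) (1,5) (1,5) (1,5)
{hdTW} → row (4,4) (4,4) (4,4) (4,0) (4,6) (3,1)
{hdTU} → row (1,2) (1,2) (1,2) (4,0) (4,6) (3,1)
{hdHW} → row (4,4) (4,4) (4,4) (1,5) (1,5) (1,5)
{hdHU} → row (1,2) (1,2) (1,2) (1,5) (1,5) (1,5)
{geTW, geTU, geHW, geHU, gaTW, gaTU, gaHW, gaHU, gdTW, gdTU, gdHW, gdHU} → row (3,5) (3,5) (3,5) (3,5) (3,5) (3,5)
That's 9 distinct rows out of 24 strategies.

9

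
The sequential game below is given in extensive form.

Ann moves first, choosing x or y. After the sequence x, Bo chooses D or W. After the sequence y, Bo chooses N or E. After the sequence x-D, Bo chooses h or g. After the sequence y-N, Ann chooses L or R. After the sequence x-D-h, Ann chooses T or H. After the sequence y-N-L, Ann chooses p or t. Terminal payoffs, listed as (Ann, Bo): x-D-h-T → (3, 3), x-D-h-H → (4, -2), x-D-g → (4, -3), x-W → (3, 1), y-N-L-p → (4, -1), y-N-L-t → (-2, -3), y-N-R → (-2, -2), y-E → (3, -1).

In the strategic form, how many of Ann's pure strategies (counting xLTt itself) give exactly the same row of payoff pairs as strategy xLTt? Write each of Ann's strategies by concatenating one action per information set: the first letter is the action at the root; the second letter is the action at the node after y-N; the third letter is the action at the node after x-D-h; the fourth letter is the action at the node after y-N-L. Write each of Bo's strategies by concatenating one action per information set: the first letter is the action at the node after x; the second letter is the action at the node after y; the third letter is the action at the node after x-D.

4

Row for xLTt (columns DNh, DNg, DEh, DEg, WNh, WNg, WEh, WEg): (3,3) (4,-3) (3,3) (4,-3) (3,1) (3,1) (3,1) (3,1).
Under xLTt, Ann's choice at the node after y-N and at the node after y-N-L can never be reached regardless of what Bo does, so varying those choices leaves every outcome unchanged.
Holding the reachable choices fixed and varying the unreachable ones freely already gives 2 × 2 = 4 equivalent strategies.
No other strategy reproduces this row, so those 4 are the full class: xLTp, xLTt, xRTp, xRTt.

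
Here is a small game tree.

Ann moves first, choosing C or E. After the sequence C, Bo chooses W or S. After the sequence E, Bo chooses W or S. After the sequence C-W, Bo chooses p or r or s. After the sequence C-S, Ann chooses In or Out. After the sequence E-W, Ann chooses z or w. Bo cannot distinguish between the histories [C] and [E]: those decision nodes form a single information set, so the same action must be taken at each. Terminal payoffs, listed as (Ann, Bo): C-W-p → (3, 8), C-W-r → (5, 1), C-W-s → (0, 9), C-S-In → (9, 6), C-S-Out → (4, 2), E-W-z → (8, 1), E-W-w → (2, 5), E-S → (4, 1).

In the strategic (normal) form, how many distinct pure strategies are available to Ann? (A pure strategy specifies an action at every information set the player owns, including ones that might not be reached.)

8

Ann owns the root with actions {C, E} — two choices.
Ann owns the node after C-S with actions {In, Out} — two choices.
Ann owns the node after E-W with actions {z, w} — two choices.
A pure strategy fixes one action at each information set independently, so the count is the product 2 × 2 × 2 = 8.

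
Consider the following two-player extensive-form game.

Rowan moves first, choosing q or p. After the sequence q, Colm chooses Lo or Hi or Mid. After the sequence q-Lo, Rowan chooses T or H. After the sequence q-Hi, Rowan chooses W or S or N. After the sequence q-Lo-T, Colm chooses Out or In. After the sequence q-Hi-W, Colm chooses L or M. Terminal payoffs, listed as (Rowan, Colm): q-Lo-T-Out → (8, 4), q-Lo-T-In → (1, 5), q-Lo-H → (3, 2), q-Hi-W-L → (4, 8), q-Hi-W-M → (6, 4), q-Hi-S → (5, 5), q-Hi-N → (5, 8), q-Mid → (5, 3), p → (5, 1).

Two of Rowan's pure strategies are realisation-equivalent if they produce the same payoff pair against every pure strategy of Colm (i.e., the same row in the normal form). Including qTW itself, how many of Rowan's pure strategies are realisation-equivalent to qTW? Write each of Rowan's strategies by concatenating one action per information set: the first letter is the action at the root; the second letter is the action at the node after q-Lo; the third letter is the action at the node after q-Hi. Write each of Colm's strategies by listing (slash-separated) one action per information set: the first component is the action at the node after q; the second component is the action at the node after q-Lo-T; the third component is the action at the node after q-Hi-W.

Row for qTW (columns Lo/Out/L, Lo/Out/M, Lo/In/L, Lo/In/M, Hi/Out/L, Hi/Out/M, Hi/In/L, Hi/In/M, Mid/Out/L, Mid/Out/M, Mid/In/L, Mid/In/M): (8,4) (8,4) (1,5) (1,5) (4,8) (6,4) (4,8) (6,4) (5,3) (5,3) (5,3) (5,3).
Every one of Rowan's information sets is on the play path for some reply by Colm when Rowan follows qTW.
Changing the action at any of them therefore changes at least one column, so only qTW itself gives this row.

1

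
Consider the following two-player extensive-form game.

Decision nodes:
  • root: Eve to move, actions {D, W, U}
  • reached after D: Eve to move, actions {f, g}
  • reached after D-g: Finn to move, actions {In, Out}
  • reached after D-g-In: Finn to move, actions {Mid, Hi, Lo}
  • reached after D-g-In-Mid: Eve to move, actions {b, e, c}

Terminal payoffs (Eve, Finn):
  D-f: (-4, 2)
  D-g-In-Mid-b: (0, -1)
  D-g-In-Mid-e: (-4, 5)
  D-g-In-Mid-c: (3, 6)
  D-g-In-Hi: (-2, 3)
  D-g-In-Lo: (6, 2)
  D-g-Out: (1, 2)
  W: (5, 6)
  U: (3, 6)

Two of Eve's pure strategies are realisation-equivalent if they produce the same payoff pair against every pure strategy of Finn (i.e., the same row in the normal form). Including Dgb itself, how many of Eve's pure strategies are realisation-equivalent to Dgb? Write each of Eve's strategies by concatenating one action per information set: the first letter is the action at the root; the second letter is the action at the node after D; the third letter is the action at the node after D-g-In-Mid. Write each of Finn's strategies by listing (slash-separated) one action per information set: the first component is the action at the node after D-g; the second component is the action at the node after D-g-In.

1

Row for Dgb (columns In/Mid, In/Hi, In/Lo, Out/Mid, Out/Hi, Out/Lo): (0,-1) (-2,3) (6,2) (1,2) (1,2) (1,2).
Every one of Eve's information sets is on the play path for some reply by Finn when Eve follows Dgb.
Changing the action at any of them therefore changes at least one column, so only Dgb itself gives this row.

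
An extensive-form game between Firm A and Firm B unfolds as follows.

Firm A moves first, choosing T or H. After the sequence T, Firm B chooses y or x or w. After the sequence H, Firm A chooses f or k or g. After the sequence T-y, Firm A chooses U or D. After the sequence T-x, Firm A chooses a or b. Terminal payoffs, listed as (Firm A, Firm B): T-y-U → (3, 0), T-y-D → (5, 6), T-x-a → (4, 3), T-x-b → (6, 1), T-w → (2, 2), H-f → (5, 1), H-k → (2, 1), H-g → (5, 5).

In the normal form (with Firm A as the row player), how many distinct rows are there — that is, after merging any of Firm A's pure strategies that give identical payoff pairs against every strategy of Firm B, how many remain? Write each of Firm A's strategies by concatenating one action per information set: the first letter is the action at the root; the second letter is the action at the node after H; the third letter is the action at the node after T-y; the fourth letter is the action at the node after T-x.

Firm A has 24 pure strategies: TfUa, TfUb, TfDa, TfDb, TkUa, TkUb, TkDa, TkDb, TgUa, TgUb, TgDa, TgDb, HfUa, HfUb, HfDa, HfDb, HkUa, HkUb, HkDa, HkDb, HgUa, HgUb, HgDa, HgDb. Columns: y, x, w.
{TfUa, TkUa, TgUa} → row (3,0) (4,3) (2,2)
{TfUb, TkUb, TgUb} → row (3,0) (6,1) (2,2)
{TfDa, TkDa, TgDa} → row (5,6) (4,3) (2,2)
{TfDb, TkDb, TgDb} → row (5,6) (6,1) (2,2)
{HfUa, HfUb, HfDa, HfDb} → row (5,1) (5,1) (5,1)
{HkUa, HkUb, HkDa, HkDb} → row (2,1) (2,1) (2,1)
{HgUa, HgUb, HgDa, HgDb} → row (5,5) (5,5) (5,5)
That's 7 distinct rows out of 24 strategies.

7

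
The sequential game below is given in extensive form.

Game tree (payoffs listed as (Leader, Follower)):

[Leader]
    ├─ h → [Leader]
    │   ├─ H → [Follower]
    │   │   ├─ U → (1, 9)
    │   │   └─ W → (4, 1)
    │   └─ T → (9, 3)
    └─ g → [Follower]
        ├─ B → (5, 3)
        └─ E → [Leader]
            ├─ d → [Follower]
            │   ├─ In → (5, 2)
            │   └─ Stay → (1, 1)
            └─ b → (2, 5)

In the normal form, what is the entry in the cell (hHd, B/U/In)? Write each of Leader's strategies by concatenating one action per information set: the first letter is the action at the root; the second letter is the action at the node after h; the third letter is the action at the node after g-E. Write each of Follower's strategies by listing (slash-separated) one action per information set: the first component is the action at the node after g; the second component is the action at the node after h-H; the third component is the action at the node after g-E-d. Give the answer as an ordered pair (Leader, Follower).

Trace the play path from the root:
  Leader plays h
  Leader plays H at [h]
  Follower plays U at [h-H]
→ terminal payoff (1, 9).
(Leader's choice at the node after g-E is never reached on this path, so it doesn't affect the outcome.)

(1, 9)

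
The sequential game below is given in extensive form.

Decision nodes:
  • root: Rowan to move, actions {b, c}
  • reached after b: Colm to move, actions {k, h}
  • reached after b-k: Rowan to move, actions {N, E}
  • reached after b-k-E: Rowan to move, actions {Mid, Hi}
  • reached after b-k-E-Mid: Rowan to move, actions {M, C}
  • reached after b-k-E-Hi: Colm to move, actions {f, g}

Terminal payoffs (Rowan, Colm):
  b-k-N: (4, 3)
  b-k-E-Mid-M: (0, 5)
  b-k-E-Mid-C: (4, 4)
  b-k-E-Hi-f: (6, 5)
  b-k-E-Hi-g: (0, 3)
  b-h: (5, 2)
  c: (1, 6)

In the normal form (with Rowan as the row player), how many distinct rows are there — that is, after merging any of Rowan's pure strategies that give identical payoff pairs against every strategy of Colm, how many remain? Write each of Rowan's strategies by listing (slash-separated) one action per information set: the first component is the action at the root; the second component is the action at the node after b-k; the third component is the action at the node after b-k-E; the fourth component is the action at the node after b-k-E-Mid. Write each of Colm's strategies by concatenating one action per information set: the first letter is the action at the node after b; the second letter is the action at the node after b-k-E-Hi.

Rowan has 16 pure strategies: b/N/Mid/M, b/N/Mid/C, b/N/Hi/M, b/N/Hi/C, b/E/Mid/M, b/E/Mid/C, b/E/Hi/M, b/E/Hi/C, c/N/Mid/M, c/N/Mid/C, c/N/Hi/M, c/N/Hi/C, c/E/Mid/M, c/E/Mid/C, c/E/Hi/M, c/E/Hi/C. Columns: kf, kg, hf, hg.
{b/N/Mid/M, b/N/Mid/C, b/N/Hi/M, b/N/Hi/C} → row (4,3) (4,3) (5,2) (5,2)
{b/E/Mid/M} → row (0,5) (0,5) (5,2) (5,2)
{b/E/Mid/C} → row (4,4) (4,4) (5,2) (5,2)
{b/E/Hi/M, b/E/Hi/C} → row (6,5) (0,3) (5,2) (5,2)
{c/N/Mid/M, c/N/Mid/C, c/N/Hi/M, c/N/Hi/C, c/E/Mid/M, c/E/Mid/C, c/E/Hi/M, c/E/Hi/C} → row (1,6) (1,6) (1,6) (1,6)
That's 5 distinct rows out of 16 strategies.

5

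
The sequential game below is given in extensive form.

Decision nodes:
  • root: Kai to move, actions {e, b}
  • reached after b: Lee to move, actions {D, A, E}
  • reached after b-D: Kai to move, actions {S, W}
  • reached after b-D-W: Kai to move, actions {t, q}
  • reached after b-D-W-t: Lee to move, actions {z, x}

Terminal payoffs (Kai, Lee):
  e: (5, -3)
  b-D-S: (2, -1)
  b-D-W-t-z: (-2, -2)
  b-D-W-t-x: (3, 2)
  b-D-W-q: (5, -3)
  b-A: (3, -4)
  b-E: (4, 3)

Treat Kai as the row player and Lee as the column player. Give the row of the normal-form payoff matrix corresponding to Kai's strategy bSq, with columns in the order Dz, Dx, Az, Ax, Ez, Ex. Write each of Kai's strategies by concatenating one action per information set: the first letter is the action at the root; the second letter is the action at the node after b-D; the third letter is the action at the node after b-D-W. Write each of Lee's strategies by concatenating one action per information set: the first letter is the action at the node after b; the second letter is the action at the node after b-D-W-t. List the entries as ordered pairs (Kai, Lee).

(2,-1) (2,-1) (3,-4) (3,-4) (4,3) (4,3)

vs Dz: Kai plays b → Lee plays D at [b] → Kai plays S at [b-D] → (2, -1)
vs Dx: Kai plays b → Lee plays D at [b] → Kai plays S at [b-D] → (2, -1)
vs Az: Kai plays b → Lee plays A at [b] → (3, -4)
vs Ax: Kai plays b → Lee plays A at [b] → (3, -4)
vs Ez: Kai plays b → Lee plays E at [b] → (4, 3)
vs Ex: Kai plays b → Lee plays E at [b] → (4, 3)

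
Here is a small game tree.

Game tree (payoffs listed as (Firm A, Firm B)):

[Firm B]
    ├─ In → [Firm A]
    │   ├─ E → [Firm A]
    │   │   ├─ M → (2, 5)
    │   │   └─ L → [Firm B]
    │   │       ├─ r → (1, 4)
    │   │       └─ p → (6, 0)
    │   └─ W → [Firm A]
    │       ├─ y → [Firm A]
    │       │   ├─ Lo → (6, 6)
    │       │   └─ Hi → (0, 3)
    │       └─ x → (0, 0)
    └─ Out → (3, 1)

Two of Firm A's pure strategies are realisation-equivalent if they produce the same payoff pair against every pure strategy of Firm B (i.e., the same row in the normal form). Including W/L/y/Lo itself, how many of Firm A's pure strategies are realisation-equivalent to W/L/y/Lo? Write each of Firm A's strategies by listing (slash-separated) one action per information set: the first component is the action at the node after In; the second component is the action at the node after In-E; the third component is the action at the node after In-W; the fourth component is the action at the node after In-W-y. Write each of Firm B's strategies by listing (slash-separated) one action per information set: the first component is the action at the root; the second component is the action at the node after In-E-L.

Row for W/L/y/Lo (columns In/r, In/p, Out/r, Out/p): (6,6) (6,6) (3,1) (3,1).
Under W/L/y/Lo, Firm A's choice at the node after In-E can never be reached regardless of what Firm B does, so varying those choices leaves every outcome unchanged.
Holding the reachable choices fixed and varying the unreachable one freely already gives 2 equivalent strategies.
No other strategy reproduces this row, so those 2 are the full class: W/M/y/Lo, W/L/y/Lo.

2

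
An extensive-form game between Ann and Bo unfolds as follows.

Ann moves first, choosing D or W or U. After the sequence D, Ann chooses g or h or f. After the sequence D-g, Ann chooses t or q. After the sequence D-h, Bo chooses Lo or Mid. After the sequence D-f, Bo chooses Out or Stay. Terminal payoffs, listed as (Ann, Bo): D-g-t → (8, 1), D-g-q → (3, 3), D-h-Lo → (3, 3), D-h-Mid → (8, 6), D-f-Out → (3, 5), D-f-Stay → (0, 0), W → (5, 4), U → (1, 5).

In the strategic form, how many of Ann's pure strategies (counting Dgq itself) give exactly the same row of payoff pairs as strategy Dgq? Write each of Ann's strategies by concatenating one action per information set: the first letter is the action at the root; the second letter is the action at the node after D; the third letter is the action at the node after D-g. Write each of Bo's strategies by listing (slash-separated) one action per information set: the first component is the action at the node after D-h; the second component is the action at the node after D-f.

1

Row for Dgq (columns Lo/Out, Lo/Stay, Mid/Out, Mid/Stay): (3,3) (3,3) (3,3) (3,3).
Every one of Ann's information sets is on the play path for some reply by Bo when Ann follows Dgq.
Changing the action at any of them therefore changes at least one column, so only Dgq itself gives this row.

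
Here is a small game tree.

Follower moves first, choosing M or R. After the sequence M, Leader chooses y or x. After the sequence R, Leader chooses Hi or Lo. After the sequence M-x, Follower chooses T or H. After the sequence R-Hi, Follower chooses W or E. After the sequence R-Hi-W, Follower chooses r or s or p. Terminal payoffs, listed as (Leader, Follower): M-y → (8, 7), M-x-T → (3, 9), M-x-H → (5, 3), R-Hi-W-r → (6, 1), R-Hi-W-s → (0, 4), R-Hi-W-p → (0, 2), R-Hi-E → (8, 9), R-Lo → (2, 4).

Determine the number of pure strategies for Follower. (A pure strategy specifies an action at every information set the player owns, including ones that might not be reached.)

24

Follower owns the root with actions {M, R} — two choices.
Follower owns the node after M-x with actions {T, H} — two choices.
Follower owns the node after R-Hi with actions {W, E} — two choices.
Follower owns the node after R-Hi-W with actions {r, s, p} — three choices.
A pure strategy fixes one action at each information set independently, so the count is the product 2 × 2 × 2 × 3 = 24.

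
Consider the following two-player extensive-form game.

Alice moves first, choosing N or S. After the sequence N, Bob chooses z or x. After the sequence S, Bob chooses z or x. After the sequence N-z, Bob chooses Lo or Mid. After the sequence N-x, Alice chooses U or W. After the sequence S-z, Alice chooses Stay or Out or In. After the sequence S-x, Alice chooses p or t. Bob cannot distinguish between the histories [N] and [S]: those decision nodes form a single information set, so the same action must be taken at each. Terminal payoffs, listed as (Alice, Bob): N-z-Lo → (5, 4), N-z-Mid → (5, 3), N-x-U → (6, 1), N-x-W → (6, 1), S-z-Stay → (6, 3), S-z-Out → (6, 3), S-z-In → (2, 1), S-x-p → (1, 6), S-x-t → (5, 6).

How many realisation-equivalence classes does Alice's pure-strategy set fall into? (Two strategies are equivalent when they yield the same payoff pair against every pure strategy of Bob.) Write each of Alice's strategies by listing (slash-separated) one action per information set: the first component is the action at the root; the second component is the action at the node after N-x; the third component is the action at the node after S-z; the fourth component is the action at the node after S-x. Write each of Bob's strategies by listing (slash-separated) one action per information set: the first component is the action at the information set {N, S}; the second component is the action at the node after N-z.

Alice has 24 pure strategies: N/U/Stay/p, N/U/Stay/t, N/U/Out/p, N/U/Out/t, N/U/In/p, N/U/In/t, N/W/Stay/p, N/W/Stay/t, N/W/Out/p, N/W/Out/t, N/W/In/p, N/W/In/t, S/U/Stay/p, S/U/Stay/t, S/U/Out/p, S/U/Out/t, S/U/In/p, S/U/In/t, S/W/Stay/p, S/W/Stay/t, S/W/Out/p, S/W/Out/t, S/W/In/p, S/W/In/t. Columns: z/Lo, z/Mid, x/Lo, x/Mid.
{N/U/Stay/p, N/U/Stay/t, N/U/Out/p, N/U/Out/t, N/U/In/p, N/U/In/t, N/W/Stay/p, N/W/Stay/t, N/W/Out/p, N/W/Out/t, N/W/In/p, N/W/In/t} → row (5,4) (5,3) (6,1) (6,1)
{S/U/Stay/p, S/U/Out/p, S/W/Stay/p, S/W/Out/p} → row (6,3) (6,3) (1,6) (1,6)
{S/U/Stay/t, S/U/Out/t, S/W/Stay/t, S/W/Out/t} → row (6,3) (6,3) (5,6) (5,6)
{S/U/In/p, S/W/In/p} → row (2,1) (2,1) (1,6) (1,6)
{S/U/In/t, S/W/In/t} → row (2,1) (2,1) (5,6) (5,6)
That's 5 distinct rows out of 24 strategies.

5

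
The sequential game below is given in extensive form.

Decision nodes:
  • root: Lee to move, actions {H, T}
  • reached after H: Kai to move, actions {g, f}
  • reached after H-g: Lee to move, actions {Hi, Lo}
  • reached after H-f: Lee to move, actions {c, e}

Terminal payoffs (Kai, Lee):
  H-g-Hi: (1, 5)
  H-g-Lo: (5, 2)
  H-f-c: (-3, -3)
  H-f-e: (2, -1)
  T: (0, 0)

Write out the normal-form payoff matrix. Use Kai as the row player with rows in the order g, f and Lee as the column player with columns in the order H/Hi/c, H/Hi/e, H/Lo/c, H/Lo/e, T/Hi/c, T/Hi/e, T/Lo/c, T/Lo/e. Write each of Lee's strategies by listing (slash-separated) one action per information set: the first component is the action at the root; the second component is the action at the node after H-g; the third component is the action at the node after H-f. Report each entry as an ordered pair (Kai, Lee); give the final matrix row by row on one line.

       H/Hi/c   H/Hi/e   H/Lo/c   H/Lo/e   T/Hi/c   T/Hi/e   T/Lo/c   T/Lo/e
   g    (1,5)    (1,5)    (5,2)    (5,2)    (0,0)    (0,0)    (0,0)    (0,0)
   f  (-3,-3)   (2,-1)  (-3,-3)   (2,-1)    (0,0)    (0,0)    (0,0)    (0,0)

g: (1,5) (1,5) (5,2) (5,2) (0,0) (0,0) (0,0) (0,0) | f: (-3,-3) (2,-1) (-3,-3) (2,-1) (0,0) (0,0) (0,0) (0,0)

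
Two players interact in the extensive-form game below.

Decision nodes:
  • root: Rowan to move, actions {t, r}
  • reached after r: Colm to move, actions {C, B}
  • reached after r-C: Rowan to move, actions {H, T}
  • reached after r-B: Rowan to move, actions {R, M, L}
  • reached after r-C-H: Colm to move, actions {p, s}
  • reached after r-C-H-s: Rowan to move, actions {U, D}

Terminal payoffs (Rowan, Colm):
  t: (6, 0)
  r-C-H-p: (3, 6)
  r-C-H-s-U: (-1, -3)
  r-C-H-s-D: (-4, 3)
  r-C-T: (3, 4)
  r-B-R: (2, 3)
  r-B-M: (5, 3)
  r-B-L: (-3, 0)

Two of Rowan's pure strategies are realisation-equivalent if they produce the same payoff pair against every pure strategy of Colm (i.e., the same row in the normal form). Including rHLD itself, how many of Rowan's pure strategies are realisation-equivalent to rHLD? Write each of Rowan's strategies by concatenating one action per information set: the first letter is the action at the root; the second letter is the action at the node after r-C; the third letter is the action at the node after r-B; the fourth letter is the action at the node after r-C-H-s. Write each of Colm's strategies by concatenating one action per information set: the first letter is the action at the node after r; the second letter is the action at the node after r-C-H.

Row for rHLD (columns Cp, Cs, Bp, Bs): (3,6) (-4,3) (-3,0) (-3,0).
Every one of Rowan's information sets is on the play path for some reply by Colm when Rowan follows rHLD.
Changing the action at any of them therefore changes at least one column, so only rHLD itself gives this row.

1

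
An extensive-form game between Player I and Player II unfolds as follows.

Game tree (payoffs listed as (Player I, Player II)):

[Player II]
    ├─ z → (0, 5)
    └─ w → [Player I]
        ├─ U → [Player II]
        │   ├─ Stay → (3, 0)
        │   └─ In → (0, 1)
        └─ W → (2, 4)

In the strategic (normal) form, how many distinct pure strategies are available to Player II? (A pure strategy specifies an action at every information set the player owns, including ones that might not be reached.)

4

Player II owns the root with actions {z, w} — two choices.
Player II owns the node after w-U with actions {Stay, In} — two choices.
A pure strategy fixes one action at each information set independently, so the count is the product 2 × 2 = 4.
(For reference, Player I has 2 pure strategies, giving a 4×2 normal-form matrix.)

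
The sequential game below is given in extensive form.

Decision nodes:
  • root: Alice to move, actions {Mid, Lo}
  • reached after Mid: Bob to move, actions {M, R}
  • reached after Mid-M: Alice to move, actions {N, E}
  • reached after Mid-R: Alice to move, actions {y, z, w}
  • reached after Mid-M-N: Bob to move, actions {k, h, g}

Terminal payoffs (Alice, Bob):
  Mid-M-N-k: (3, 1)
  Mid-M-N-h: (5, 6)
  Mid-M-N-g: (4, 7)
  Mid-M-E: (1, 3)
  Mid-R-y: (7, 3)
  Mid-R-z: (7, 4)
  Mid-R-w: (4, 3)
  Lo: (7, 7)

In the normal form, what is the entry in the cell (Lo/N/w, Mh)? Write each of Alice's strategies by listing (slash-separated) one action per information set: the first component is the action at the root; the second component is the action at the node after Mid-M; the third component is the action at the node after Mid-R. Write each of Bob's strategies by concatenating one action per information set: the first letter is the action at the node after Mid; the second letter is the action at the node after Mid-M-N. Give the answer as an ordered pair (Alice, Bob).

(7, 7)

Trace the play path from the root:
  Alice plays Lo
→ terminal payoff (7, 7).
(Alice's choice at the node after Mid-M is never reached on this path, so it doesn't affect the outcome.)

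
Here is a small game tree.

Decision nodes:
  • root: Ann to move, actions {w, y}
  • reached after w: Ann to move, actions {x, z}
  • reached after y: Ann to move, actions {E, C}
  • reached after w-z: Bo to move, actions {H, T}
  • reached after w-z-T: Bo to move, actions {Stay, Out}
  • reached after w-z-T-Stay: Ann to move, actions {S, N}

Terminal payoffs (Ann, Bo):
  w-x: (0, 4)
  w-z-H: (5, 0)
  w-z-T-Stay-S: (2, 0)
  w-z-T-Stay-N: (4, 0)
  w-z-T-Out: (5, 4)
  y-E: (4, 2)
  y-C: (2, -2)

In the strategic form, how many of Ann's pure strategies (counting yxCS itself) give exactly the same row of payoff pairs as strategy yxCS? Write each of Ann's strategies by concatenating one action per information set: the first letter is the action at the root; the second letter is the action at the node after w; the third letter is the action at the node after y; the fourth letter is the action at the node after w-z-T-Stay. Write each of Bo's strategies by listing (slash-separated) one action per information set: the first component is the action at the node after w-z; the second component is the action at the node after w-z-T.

4

Row for yxCS (columns H/Stay, H/Out, T/Stay, T/Out): (2,-2) (2,-2) (2,-2) (2,-2).
Under yxCS, Ann's choice at the node after w and at the node after w-z-T-Stay can never be reached regardless of what Bo does, so varying those choices leaves every outcome unchanged.
Holding the reachable choices fixed and varying the unreachable ones freely already gives 2 × 2 = 4 equivalent strategies.
No other strategy reproduces this row, so those 4 are the full class: yxCS, yxCN, yzCS, yzCN.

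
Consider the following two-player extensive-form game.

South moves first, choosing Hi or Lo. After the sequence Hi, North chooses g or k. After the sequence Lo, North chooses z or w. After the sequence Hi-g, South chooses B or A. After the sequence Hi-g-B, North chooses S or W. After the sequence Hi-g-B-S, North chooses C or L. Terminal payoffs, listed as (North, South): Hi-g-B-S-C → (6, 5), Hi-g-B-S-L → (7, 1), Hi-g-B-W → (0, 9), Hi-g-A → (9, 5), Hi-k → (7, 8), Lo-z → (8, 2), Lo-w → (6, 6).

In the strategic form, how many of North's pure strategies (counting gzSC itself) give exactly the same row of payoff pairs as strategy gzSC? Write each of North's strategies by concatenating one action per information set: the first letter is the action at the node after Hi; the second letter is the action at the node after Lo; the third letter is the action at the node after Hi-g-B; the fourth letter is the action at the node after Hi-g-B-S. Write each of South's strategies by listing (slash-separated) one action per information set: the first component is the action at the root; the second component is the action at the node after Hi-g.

Row for gzSC (columns Hi/B, Hi/A, Lo/B, Lo/A): (6,5) (9,5) (8,2) (8,2).
Every one of North's information sets is on the play path for some reply by South when North follows gzSC.
Changing the action at any of them therefore changes at least one column, so only gzSC itself gives this row.

1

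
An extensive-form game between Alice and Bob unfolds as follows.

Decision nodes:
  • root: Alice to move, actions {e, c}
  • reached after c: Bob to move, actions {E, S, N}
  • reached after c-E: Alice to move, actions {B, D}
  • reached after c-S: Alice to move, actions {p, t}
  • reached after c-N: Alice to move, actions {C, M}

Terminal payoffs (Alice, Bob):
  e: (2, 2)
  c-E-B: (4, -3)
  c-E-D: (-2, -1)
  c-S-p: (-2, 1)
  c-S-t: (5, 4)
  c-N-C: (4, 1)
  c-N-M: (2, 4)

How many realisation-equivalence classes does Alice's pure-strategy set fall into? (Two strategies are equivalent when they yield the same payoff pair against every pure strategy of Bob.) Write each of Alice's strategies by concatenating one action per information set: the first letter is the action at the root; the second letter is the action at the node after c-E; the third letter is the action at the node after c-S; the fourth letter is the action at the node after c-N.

9

Alice has 16 pure strategies: eBpC, eBpM, eBtC, eBtM, eDpC, eDpM, eDtC, eDtM, cBpC, cBpM, cBtC, cBtM, cDpC, cDpM, cDtC, cDtM. Columns: E, S, N.
{eBpC, eBpM, eBtC, eBtM, eDpC, eDpM, eDtC, eDtM} → row (2,2) (2,2) (2,2)
{cBpC} → row (4,-3) (-2,1) (4,1)
{cBpM} → row (4,-3) (-2,1) (2,4)
{cBtC} → row (4,-3) (5,4) (4,1)
{cBtM} → row (4,-3) (5,4) (2,4)
{cDpC} → row (-2,-1) (-2,1) (4,1)
{cDpM} → row (-2,-1) (-2,1) (2,4)
{cDtC} → row (-2,-1) (5,4) (4,1)
{cDtM} → row (-2,-1) (5,4) (2,4)
That's 9 distinct rows out of 16 strategies.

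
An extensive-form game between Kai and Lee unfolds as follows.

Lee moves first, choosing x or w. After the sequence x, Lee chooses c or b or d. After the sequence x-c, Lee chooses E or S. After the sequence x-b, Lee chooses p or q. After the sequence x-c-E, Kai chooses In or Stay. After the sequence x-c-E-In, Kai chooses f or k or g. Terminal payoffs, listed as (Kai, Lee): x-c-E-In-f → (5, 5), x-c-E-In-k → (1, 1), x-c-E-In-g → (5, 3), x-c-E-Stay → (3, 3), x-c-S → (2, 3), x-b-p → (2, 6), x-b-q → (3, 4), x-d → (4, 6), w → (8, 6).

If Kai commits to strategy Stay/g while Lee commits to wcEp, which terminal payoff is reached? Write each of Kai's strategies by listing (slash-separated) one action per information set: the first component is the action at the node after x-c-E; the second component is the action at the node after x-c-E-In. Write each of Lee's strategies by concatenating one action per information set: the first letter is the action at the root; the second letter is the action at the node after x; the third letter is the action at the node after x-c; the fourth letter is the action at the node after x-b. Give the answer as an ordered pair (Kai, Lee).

Trace the play path from the root:
  Lee plays w
→ terminal payoff (8, 6).
(Kai's choice at the node after x-c-E is never reached on this path, so it doesn't affect the outcome.)

(8, 6)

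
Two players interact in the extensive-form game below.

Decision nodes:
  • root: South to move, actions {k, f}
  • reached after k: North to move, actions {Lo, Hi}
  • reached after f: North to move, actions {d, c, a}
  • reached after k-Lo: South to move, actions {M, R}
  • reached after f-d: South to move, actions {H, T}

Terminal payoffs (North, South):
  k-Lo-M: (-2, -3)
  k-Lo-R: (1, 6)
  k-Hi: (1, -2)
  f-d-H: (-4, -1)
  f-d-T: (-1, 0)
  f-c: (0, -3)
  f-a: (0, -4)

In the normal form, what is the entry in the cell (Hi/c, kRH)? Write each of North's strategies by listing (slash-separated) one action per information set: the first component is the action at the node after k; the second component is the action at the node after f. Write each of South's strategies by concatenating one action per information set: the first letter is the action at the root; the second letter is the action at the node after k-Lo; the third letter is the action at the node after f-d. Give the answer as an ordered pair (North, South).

(1, -2)

Trace the play path from the root:
  South plays k
  North plays Hi at [k]
→ terminal payoff (1, -2).
(North's choice at the node after f is never reached on this path, so it doesn't affect the outcome.)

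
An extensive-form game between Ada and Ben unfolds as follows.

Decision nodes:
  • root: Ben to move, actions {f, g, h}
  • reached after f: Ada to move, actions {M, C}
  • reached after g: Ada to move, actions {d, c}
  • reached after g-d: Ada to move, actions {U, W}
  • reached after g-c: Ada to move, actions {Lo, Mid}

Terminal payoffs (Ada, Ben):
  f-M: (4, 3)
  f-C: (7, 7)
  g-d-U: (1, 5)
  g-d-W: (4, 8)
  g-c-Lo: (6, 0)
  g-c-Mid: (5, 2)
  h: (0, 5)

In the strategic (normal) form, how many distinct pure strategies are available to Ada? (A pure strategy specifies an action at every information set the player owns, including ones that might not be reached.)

Ada owns the node after f with actions {M, C} — two choices.
Ada owns the node after g with actions {d, c} — two choices.
Ada owns the node after g-d with actions {U, W} — two choices.
Ada owns the node after g-c with actions {Lo, Mid} — two choices.
A pure strategy fixes one action at each information set independently, so the count is the product 2 × 2 × 2 × 2 = 16.
(For reference, Ben has 3 pure strategies, giving a 16×3 normal-form matrix.)

16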